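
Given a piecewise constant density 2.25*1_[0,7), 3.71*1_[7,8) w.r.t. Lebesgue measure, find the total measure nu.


Integrate each piece of the Radon-Nikodym derivative:
Step 1: integral_0^7 2.25 dx = 2.25*(7-0) = 2.25*7 = 15.75
Step 2: integral_7^8 3.71 dx = 3.71*(8-7) = 3.71*1 = 3.71
Total: 15.75 + 3.71 = 19.46


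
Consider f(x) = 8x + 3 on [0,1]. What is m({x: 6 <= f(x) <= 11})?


f^(-1)([6, 11]) = {x : 6 <= 8x + 3 <= 11}
Solving: (6 - 3)/8 <= x <= (11 - 3)/8
= [0.375, 1]
Intersecting with [0,1]: [0.375, 1]
Measure = 1 - 0.375 = 0.625


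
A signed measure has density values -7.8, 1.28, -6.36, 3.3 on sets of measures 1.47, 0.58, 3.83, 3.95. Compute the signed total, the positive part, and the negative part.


Step 1: Compute signed measure on each set:
  Set 1: -7.8 * 1.47 = -11.466
  Set 2: 1.28 * 0.58 = 0.7424
  Set 3: -6.36 * 3.83 = -24.3588
  Set 4: 3.3 * 3.95 = 13.035
Step 2: Total signed measure = (-11.466) + (0.7424) + (-24.3588) + (13.035)
     = -22.0474
Step 3: Positive part mu+(X) = sum of positive contributions = 13.7774
Step 4: Negative part mu-(X) = |sum of negative contributions| = 35.8248


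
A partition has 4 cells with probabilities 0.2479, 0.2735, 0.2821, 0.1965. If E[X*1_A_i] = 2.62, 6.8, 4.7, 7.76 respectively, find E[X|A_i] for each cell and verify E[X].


For each cell A_i: E[X|A_i] = E[X*1_A_i] / P(A_i)
Step 1: E[X|A_1] = 2.62 / 0.2479 = 10.568778
Step 2: E[X|A_2] = 6.8 / 0.2735 = 24.862888
Step 3: E[X|A_3] = 4.7 / 0.2821 = 16.660759
Step 4: E[X|A_4] = 7.76 / 0.1965 = 39.491094
Verification: E[X] = sum E[X*1_A_i] = 2.62 + 6.8 + 4.7 + 7.76 = 21.88


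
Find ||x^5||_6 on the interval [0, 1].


Step 1: ||f||_6 = (integral_0^1 |x^5|^6 dx)^(1/6)
     = (integral_0^1 x^30 dx)^(1/6)
Step 2: integral_0^1 x^30 dx = [x^31/(31)] from 0 to 1 = 1^31/31
     = 1/31 = 0.032258
Step 3: ||f||_6 = (0.032258)^(1/6) = 0.564209


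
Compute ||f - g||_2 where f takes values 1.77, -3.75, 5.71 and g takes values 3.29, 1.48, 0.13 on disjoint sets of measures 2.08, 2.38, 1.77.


Step 1: Compute differences f_i - g_i:
  1.77 - 3.29 = -1.52
  -3.75 - 1.48 = -5.23
  5.71 - 0.13 = 5.58
Step 2: Compute |diff|^2 * measure for each set:
  |-1.52|^2 * 2.08 = 2.3104 * 2.08 = 4.805632
  |-5.23|^2 * 2.38 = 27.3529 * 2.38 = 65.099902
  |5.58|^2 * 1.77 = 31.1364 * 1.77 = 55.111428
Step 3: Sum = 125.016962
Step 4: ||f-g||_2 = (125.016962)^(1/2) = 11.181098


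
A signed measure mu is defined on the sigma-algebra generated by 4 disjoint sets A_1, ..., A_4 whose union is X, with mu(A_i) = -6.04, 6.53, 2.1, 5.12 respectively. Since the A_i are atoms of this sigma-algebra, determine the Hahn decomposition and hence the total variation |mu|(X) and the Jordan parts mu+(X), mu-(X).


Step 1: Every measurable set is a union of atoms (the cells / points), so a Hahn decomposition is
  obtained by grouping atoms by sign: P = union of atoms with mu > 0, N = union of the remaining atoms.
  Atoms in P (indices): 2, 3, 4;  atoms in N (indices): 1
  Positive values: 6.53, 2.1, 5.12
  Negative values: -6.04
Step 2: mu+(X) = mu(P) = sum of positive atom values = 13.75
Step 3: mu-(X) = -mu(N) = sum of |negative atom values| = 6.04
Step 4: |mu|(X) = mu+(X) + mu-(X) = 13.75 + 6.04 = 19.79


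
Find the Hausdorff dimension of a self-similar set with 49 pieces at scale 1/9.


For a self-similar set with N copies scaled by 1/r:
dim_H = log(N)/log(r) = log(49)/log(9)
= 3.89182/2.197225
= 1.771244


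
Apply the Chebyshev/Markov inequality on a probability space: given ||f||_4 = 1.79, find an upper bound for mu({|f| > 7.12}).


Chebyshev/Markov inequality: mu(|f| > eps) <= (||f||_p / eps)^p
Step 1: ||f||_4 / eps = 1.79 / 7.12 = 0.251404
Step 2: Raise to power p = 4:
  (0.251404)^4 = 0.003995
Step 3: Therefore mu(|f| > 7.12) <= 0.003995


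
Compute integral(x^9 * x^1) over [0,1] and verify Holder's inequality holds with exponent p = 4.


Step 1: Exact integral of f*g = integral(x^10, 0, 1) = 1/11
     = 0.090909
Step 2: Holder bound with p=4, q=1.333333:
  ||f||_p = (integral x^36 dx)^(1/4) = (1/37)^(1/4) = 0.405461
  ||g||_q = (integral x^1.333333 dx)^(1/1.333333) = (1/2.333333)^(1/1.333333) = 0.529685
Step 3: Holder bound = ||f||_p * ||g||_q = 0.405461 * 0.529685 = 0.214767
Verification: 0.090909 <= 0.214767 (Holder holds)


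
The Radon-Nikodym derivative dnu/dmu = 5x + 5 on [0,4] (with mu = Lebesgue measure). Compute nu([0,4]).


nu(A) = integral_A (dnu/dmu) dmu = integral_0^4 (5x + 5) dx
Step 1: Antiderivative F(x) = (5/2)x^2 + 5x
Step 2: F(4) = (5/2)*4^2 + 5*4 = 40 + 20 = 60
Step 3: F(0) = (5/2)*0^2 + 5*0 = 0.0 + 0 = 0.0
Step 4: nu([0,4]) = F(4) - F(0) = 60 - 0.0 = 60


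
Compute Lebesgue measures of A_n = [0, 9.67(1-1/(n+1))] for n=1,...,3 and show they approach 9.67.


By continuity of measure from below: if A_n increases to A, then m(A_n) -> m(A).
Here A = [0, 9.67], so m(A) = 9.67
Step 1: a_1 = 9.67*(1 - 1/2) = 4.835, m(A_1) = 4.835
Step 2: a_2 = 9.67*(1 - 1/3) = 6.4467, m(A_2) = 6.4467
Step 3: a_3 = 9.67*(1 - 1/4) = 7.2525, m(A_3) = 7.2525
Limit: m(A_n) -> m([0,9.67]) = 9.67


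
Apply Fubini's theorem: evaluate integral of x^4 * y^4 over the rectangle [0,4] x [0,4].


By Fubini's theorem, the double integral factors as a product of single integrals:
Step 1: integral_0^4 x^4 dx = [x^5/5] from 0 to 4
     = 4^5/5 = 204.8
Step 2: integral_0^4 y^4 dy = [y^5/5] from 0 to 4
     = 4^5/5 = 204.8
Step 3: Double integral = 204.8 * 204.8 = 41943.04


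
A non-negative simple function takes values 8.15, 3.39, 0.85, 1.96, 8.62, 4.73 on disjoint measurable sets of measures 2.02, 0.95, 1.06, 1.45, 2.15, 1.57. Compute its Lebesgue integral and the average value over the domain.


Step 1: Integral = sum(value_i * measure_i)
= 8.15*2.02 + 3.39*0.95 + 0.85*1.06 + 1.96*1.45 + 8.62*2.15 + 4.73*1.57
= 16.463 + 3.2205 + 0.901 + 2.842 + 18.533 + 7.4261
= 49.3856
Step 2: Total measure of domain = 2.02 + 0.95 + 1.06 + 1.45 + 2.15 + 1.57 = 9.2
Step 3: Average value = 49.3856 / 9.2 = 5.368


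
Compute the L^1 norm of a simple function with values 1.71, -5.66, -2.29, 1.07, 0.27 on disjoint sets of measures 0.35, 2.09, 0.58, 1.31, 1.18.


Step 1: Compute |f_i|^1 for each value:
  |1.71|^1 = 1.71
  |-5.66|^1 = 5.66
  |-2.29|^1 = 2.29
  |1.07|^1 = 1.07
  |0.27|^1 = 0.27
Step 2: Multiply by measures and sum:
  1.71 * 0.35 = 0.5985
  5.66 * 2.09 = 11.8294
  2.29 * 0.58 = 1.3282
  1.07 * 1.31 = 1.4017
  0.27 * 1.18 = 0.3186
Sum = 0.5985 + 11.8294 + 1.3282 + 1.4017 + 0.3186 = 15.4764
Step 3: Take the p-th root:
||f||_1 = (15.4764)^(1/1) = 15.4764


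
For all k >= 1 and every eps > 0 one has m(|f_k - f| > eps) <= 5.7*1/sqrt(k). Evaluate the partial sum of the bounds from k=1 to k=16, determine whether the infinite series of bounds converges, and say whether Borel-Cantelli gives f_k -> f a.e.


Step 1: List the terms 5.7*1/sqrt(k) for k = 1 to 16:
  k=1: 5.7
  k=2: 4.030509
  k=3: 3.290897
  k=4: 2.85
  k=5: 2.549117
  k=6: 2.327015
  k=7: 2.154397
  k=8: 2.015254
  k=9: 1.9
  k=10: 1.802498
  k=11: 1.718615
  k=12: 1.645448
  k=13: 1.580896
  k=14: 1.523389
  k=15: 1.471734
  k=16: 1.425
Step 2: Partial sum = 5.7 + 4.030509 + 3.290897 + 2.85 + 2.549117 + 2.327015 + 2.154397 + 2.015254 + 1.9 + 1.802498 + 1.718615 + 1.645448 + 1.580896 + 1.523389 + 1.471734 + 1.425
     = 37.984769
Step 3: The full series sum_(k>=1) 5.7*1/sqrt(k) diverges (p-series with p = 1/2 <= 1; a nonzero constant multiple of a divergent series diverges).
Step 4: The (first) Borel-Cantelli lemma requires a summable sequence of measures, so it does not apply here;
        from this bound alone no conclusion about a.e. convergence can be drawn (convergence in measure still
        gives an a.e.-convergent subsequence, but not a.e. convergence of the whole sequence).
Conclusion: series diverges; Borel-Cantelli is inconclusive about a.e. convergence of f_k.


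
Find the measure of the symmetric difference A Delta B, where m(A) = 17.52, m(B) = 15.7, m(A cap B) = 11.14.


m(A Delta B) = m(A) + m(B) - 2*m(A n B)
= 17.52 + 15.7 - 2*11.14
= 17.52 + 15.7 - 22.28
= 10.94


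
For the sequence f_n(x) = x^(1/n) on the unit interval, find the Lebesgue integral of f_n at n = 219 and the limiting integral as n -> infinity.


At n = 219: f_219(x) = x^(1/219).
Step 1: integral(x^(1/219), 0, 1) = [x^(1/219+1) / (1/219+1)] from 0 to 1
     = 1 / (1/219 + 1) = 1 / ((219+1)/219) = 219/(219+1)
     = 219/220 = 0.995455
Step 2: As n -> infinity, f_n(x) = x^(1/n) -> 1 for x in (0,1], and f_n is increasing in n.
By MCT, lim_n integral(f_n) = integral(lim_n f_n) = integral(1, 0, 1) = 1.
Step 3: Verify convergence: 219/220 = 0.995455 -> 1


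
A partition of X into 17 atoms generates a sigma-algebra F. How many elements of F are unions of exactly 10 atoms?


Each element of F is a union of some subset of the 17 atoms.
Elements that are unions of exactly 10 atoms correspond to 10-element subsets of the 17 atoms.
Count = C(17, 10) = 17! / (10! * 7!) = 19448.


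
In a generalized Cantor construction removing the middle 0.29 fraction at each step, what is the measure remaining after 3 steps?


Step 1: At each step, fraction remaining = 1 - 0.29 = 0.71
Step 2: After 3 steps, measure = (0.71)^3
Step 3: Computing the power step by step:
  After step 1: 0.71
  After step 2: 0.5041
  After step 3: 0.357911
Result = 0.357911


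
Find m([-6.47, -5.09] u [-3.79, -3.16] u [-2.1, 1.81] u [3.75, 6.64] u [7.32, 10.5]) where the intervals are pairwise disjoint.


For pairwise disjoint intervals, m(union) = sum of lengths.
= (-5.09 - -6.47) + (-3.16 - -3.79) + (1.81 - -2.1) + (6.64 - 3.75) + (10.5 - 7.32)
= 1.38 + 0.63 + 3.91 + 2.89 + 3.18
= 11.99


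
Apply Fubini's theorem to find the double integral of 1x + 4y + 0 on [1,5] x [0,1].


By Fubini, integrate in x first, then y.
Step 1: Fix y, integrate over x in [1,5]:
  integral(1x + 4y + 0, x=1..5)
  = 1*(5^2 - 1^2)/2 + (4y + 0)*(5 - 1)
  = 12 + (4y + 0)*4
  = 12 + 16y + 0
  = 12 + 16y
Step 2: Integrate over y in [0,1]:
  integral(12 + 16y, y=0..1)
  = 12*1 + 16*(1^2 - 0^2)/2
  = 12 + 8
  = 20


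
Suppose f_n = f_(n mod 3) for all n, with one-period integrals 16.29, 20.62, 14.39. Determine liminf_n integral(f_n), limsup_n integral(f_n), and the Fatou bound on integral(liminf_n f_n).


The sequence (integral(f_n)) is periodic with period 3, repeating the values 16.29, 20.62, 14.39 indefinitely.
Step 1: For a periodic sequence, every tail (a_m, a_(m+1), ...) contains all 3 period values infinitely often.
Step 2: Hence inf of every tail = min of the period values = min(16.29, 20.62, 14.39) = 14.39.
        liminf_n integral(f_n) = sup over m of (inf of tail from m) = 14.39.
Step 3: Similarly sup of every tail = max of the period values = 20.62.
        limsup_n integral(f_n) = 20.62.
Step 4: Fatou's lemma: integral(liminf_n f_n) <= liminf_n integral(f_n) = 14.39.
        So the integral of the pointwise liminf is at most 14.39.


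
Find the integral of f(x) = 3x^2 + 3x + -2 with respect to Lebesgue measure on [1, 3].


The Lebesgue integral of a Riemann-integrable function agrees with the Riemann integral.
Antiderivative F(x) = (3/3)x^3 + (3/2)x^2 + -2x
F(3) = (3/3)*3^3 + (3/2)*3^2 + -2*3
     = (3/3)*27 + (3/2)*9 + -2*3
     = 27 + 13.5 + -6
     = 34.5
F(1) = 0.5
Integral = F(3) - F(1) = 34.5 - 0.5 = 34


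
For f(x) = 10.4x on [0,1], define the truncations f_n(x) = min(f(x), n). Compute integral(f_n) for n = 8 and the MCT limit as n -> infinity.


f(x) = 10.4x on [0,1]; f_n(x) = min(10.4x, n). At n = 8:
Step 1: f(x) reaches 8 at x = 8/10.4 = 0.769231
Step 2: integral(f_8) = integral(10.4x, 0, 0.769231) + integral(8, 0.769231, 1)
       = 10.4*0.769231^2/2 + 8*(1 - 0.769231)
       = 3.076923 + 1.846154
       = 4.923077
Step 3: As n -> infinity, f_n increases to f, so by MCT integral(f_n) -> integral(f) = 10.4/2 = 5.2.
Convergence: integral(f_8) = 4.923077 -> 5.2 as n -> infinity


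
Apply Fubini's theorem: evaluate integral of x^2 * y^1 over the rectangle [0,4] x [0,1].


By Fubini's theorem, the double integral factors as a product of single integrals:
Step 1: integral_0^4 x^2 dx = [x^3/3] from 0 to 4
     = 4^3/3 = 21.333333
Step 2: integral_0^1 y^1 dy = [y^2/2] from 0 to 1
     = 1^2/2 = 0.5
Step 3: Double integral = 21.333333 * 0.5 = 10.666667


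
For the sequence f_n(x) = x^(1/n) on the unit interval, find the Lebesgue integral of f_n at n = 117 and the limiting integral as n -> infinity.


At n = 117: f_117(x) = x^(1/117).
Step 1: integral(x^(1/117), 0, 1) = [x^(1/117+1) / (1/117+1)] from 0 to 1
     = 1 / (1/117 + 1) = 1 / ((117+1)/117) = 117/(117+1)
     = 117/118 = 0.991525
Step 2: As n -> infinity, f_n(x) = x^(1/n) -> 1 for x in (0,1], and f_n is increasing in n.
By MCT, lim_n integral(f_n) = integral(lim_n f_n) = integral(1, 0, 1) = 1.
Step 3: Verify convergence: 117/118 = 0.991525 -> 1


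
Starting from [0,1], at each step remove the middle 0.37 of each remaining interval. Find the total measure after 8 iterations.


Step 1: At each step, fraction remaining = 1 - 0.37 = 0.63
Step 2: After 8 steps, measure = (0.63)^8
Result = 0.024816


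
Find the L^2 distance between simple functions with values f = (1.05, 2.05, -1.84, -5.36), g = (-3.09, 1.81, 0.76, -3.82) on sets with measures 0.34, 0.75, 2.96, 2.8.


Step 1: Compute differences f_i - g_i:
  1.05 - -3.09 = 4.14
  2.05 - 1.81 = 0.24
  -1.84 - 0.76 = -2.6
  -5.36 - -3.82 = -1.54
Step 2: Compute |diff|^2 * measure for each set:
  |4.14|^2 * 0.34 = 17.1396 * 0.34 = 5.827464
  |0.24|^2 * 0.75 = 0.0576 * 0.75 = 0.0432
  |-2.6|^2 * 2.96 = 6.76 * 2.96 = 20.0096
  |-1.54|^2 * 2.8 = 2.3716 * 2.8 = 6.64048
Step 3: Sum = 32.520744
Step 4: ||f-g||_2 = (32.520744)^(1/2) = 5.702696


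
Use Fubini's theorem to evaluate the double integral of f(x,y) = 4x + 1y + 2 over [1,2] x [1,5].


By Fubini, integrate in x first, then y.
Step 1: Fix y, integrate over x in [1,2]:
  integral(4x + 1y + 2, x=1..2)
  = 4*(2^2 - 1^2)/2 + (1y + 2)*(2 - 1)
  = 6 + (1y + 2)*1
  = 6 + 1y + 2
  = 8 + 1y
Step 2: Integrate over y in [1,5]:
  integral(8 + 1y, y=1..5)
  = 8*4 + 1*(5^2 - 1^2)/2
  = 32 + 12
  = 44


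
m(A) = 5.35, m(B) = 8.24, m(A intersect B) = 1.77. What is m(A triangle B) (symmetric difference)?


m(A Delta B) = m(A) + m(B) - 2*m(A n B)
= 5.35 + 8.24 - 2*1.77
= 5.35 + 8.24 - 3.54
= 10.05


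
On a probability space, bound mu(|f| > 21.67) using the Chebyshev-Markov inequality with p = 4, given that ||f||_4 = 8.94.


Chebyshev/Markov inequality: mu(|f| > eps) <= (||f||_p / eps)^p
Step 1: ||f||_4 / eps = 8.94 / 21.67 = 0.412552
Step 2: Raise to power p = 4:
  (0.412552)^4 = 0.028968
Step 3: Therefore mu(|f| > 21.67) <= 0.028968


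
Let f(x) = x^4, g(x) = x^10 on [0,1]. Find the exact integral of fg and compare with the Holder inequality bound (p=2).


Step 1: Exact integral of f*g = integral(x^14, 0, 1) = 1/15
     = 0.066667
Step 2: Holder bound with p=2, q=2:
  ||f||_p = (integral x^8 dx)^(1/2) = (1/9)^(1/2) = 0.333333
  ||g||_q = (integral x^20 dx)^(1/2) = (1/21)^(1/2) = 0.218218
Step 3: Holder bound = ||f||_p * ||g||_q = 0.333333 * 0.218218 = 0.072739
Verification: 0.066667 <= 0.072739 (Holder holds)


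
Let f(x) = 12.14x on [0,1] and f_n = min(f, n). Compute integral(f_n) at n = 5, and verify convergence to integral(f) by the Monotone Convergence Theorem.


f(x) = 12.14x on [0,1]; f_n(x) = min(12.14x, n). At n = 5:
Step 1: f(x) reaches 5 at x = 5/12.14 = 0.411862
Step 2: integral(f_5) = integral(12.14x, 0, 0.411862) + integral(5, 0.411862, 1)
       = 12.14*0.411862^2/2 + 5*(1 - 0.411862)
       = 1.029654 + 2.940692
       = 3.970346
Step 3: As n -> infinity, f_n increases to f, so by MCT integral(f_n) -> integral(f) = 12.14/2 = 6.07.
Convergence: integral(f_5) = 3.970346 -> 6.07 as n -> infinity


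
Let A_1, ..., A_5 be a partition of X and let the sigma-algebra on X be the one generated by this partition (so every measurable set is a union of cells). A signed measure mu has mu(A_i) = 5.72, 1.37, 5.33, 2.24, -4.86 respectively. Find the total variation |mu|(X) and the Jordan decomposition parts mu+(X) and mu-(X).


Step 1: Every measurable set is a union of atoms (the cells / points), so a Hahn decomposition is
  obtained by grouping atoms by sign: P = union of atoms with mu > 0, N = union of the remaining atoms.
  Atoms in P (indices): 1, 2, 3, 4;  atoms in N (indices): 5
  Positive values: 5.72, 1.37, 5.33, 2.24
  Negative values: -4.86
Step 2: mu+(X) = mu(P) = sum of positive atom values = 14.66
Step 3: mu-(X) = -mu(N) = sum of |negative atom values| = 4.86
Step 4: |mu|(X) = mu+(X) + mu-(X) = 14.66 + 4.86 = 19.52


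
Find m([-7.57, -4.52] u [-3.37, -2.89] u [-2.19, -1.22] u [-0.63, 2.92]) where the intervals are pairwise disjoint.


For pairwise disjoint intervals, m(union) = sum of lengths.
= (-4.52 - -7.57) + (-2.89 - -3.37) + (-1.22 - -2.19) + (2.92 - -0.63)
= 3.05 + 0.48 + 0.97 + 3.55
= 8.05


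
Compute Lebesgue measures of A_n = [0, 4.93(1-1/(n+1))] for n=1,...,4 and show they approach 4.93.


By continuity of measure from below: if A_n increases to A, then m(A_n) -> m(A).
Here A = [0, 4.93], so m(A) = 4.93
Step 1: a_1 = 4.93*(1 - 1/2) = 2.465, m(A_1) = 2.465
Step 2: a_2 = 4.93*(1 - 1/3) = 3.2867, m(A_2) = 3.2867
Step 3: a_3 = 4.93*(1 - 1/4) = 3.6975, m(A_3) = 3.6975
Step 4: a_4 = 4.93*(1 - 1/5) = 3.944, m(A_4) = 3.944
Limit: m(A_n) -> m([0,4.93]) = 4.93


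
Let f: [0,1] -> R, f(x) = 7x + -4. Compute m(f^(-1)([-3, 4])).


f^(-1)([-3, 4]) = {x : -3 <= 7x + -4 <= 4}
Solving: (-3 - -4)/7 <= x <= (4 - -4)/7
= [0.142857, 1.142857]
Intersecting with [0,1]: [0.142857, 1]
Measure = 1 - 0.142857 = 0.857143


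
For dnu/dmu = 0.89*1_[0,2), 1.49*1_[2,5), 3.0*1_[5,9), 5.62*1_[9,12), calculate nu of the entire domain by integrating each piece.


Integrate each piece of the Radon-Nikodym derivative:
Step 1: integral_0^2 0.89 dx = 0.89*(2-0) = 0.89*2 = 1.78
Step 2: integral_2^5 1.49 dx = 1.49*(5-2) = 1.49*3 = 4.47
Step 3: integral_5^9 3.0 dx = 3.0*(9-5) = 3.0*4 = 12
Step 4: integral_9^12 5.62 dx = 5.62*(12-9) = 5.62*3 = 16.86
Total: 1.78 + 4.47 + 12 + 16.86 = 35.11


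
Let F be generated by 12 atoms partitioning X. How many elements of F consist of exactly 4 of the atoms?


Each element of F is a union of some subset of the 12 atoms.
Elements that are unions of exactly 4 atoms correspond to 4-element subsets of the 12 atoms.
Count = C(12, 4) = 12! / (4! * 8!) = 495.


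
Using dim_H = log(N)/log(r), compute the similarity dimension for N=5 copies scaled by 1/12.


For a self-similar set with N copies scaled by 1/r:
dim_H = log(N)/log(r) = log(5)/log(12)
= 1.609438/2.484907
= 0.647685


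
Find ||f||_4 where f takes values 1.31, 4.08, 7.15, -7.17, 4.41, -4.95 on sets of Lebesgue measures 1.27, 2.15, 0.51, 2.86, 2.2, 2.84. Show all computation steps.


Step 1: Compute |f_i|^4 for each value:
  |1.31|^4 = 2.944999
  |4.08|^4 = 277.102633
  |7.15|^4 = 2613.510006
  |-7.17|^4 = 2642.874999
  |4.41|^4 = 378.228594
  |-4.95|^4 = 600.372506
Step 2: Multiply by measures and sum:
  2.944999 * 1.27 = 3.740149
  277.102633 * 2.15 = 595.770661
  2613.510006 * 0.51 = 1332.890103
  2642.874999 * 2.86 = 7558.622498
  378.228594 * 2.2 = 832.102906
  600.372506 * 2.84 = 1705.057918
Sum = 3.740149 + 595.770661 + 1332.890103 + 7558.622498 + 832.102906 + 1705.057918 = 12028.184234
Step 3: Take the p-th root:
||f||_4 = (12028.184234)^(1/4) = 10.472492


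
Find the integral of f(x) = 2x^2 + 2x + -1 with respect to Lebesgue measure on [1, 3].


The Lebesgue integral of a Riemann-integrable function agrees with the Riemann integral.
Antiderivative F(x) = (2/3)x^3 + (2/2)x^2 + -1x
F(3) = (2/3)*3^3 + (2/2)*3^2 + -1*3
     = (2/3)*27 + (2/2)*9 + -1*3
     = 18 + 9 + -3
     = 24
F(1) = 0.666667
Integral = F(3) - F(1) = 24 - 0.666667 = 23.333333


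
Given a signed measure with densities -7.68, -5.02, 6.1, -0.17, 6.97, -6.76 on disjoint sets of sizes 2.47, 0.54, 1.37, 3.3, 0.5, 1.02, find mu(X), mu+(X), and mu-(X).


Step 1: Compute signed measure on each set:
  Set 1: -7.68 * 2.47 = -18.9696
  Set 2: -5.02 * 0.54 = -2.7108
  Set 3: 6.1 * 1.37 = 8.357
  Set 4: -0.17 * 3.3 = -0.561
  Set 5: 6.97 * 0.5 = 3.485
  Set 6: -6.76 * 1.02 = -6.8952
Step 2: Total signed measure = (-18.9696) + (-2.7108) + (8.357) + (-0.561) + (3.485) + (-6.8952)
     = -17.2946
Step 3: Positive part mu+(X) = sum of positive contributions = 11.842
Step 4: Negative part mu-(X) = |sum of negative contributions| = 29.1366


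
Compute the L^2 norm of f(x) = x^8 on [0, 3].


Step 1: ||f||_2 = (integral_0^3 |x^8|^2 dx)^(1/2)
     = (integral_0^3 x^16 dx)^(1/2)
Step 2: integral_0^3 x^16 dx = [x^17/(17)] from 0 to 3 = 3^17/17
     = 129140163/17 = 7.596480e+06
Step 3: ||f||_2 = (7.596480e+06)^(1/2) = 2756.171289


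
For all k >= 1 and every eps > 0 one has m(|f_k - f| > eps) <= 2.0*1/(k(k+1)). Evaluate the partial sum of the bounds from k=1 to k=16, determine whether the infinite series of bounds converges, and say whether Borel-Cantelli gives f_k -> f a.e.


Step 1: List the terms 2.0*1/(k(k+1)) for k = 1 to 16:
  k=1: 1
  k=2: 0.333333
  k=3: 0.166667
  k=4: 0.1
  k=5: 0.066667
  k=6: 0.047619
  k=7: 0.035714
  k=8: 0.027778
  k=9: 0.022222
  k=10: 0.018182
  k=11: 0.015152
  k=12: 0.012821
  k=13: 0.010989
  k=14: 0.009524
  k=15: 0.008333
  k=16: 0.007353
Step 2: Partial sum = 1 + 0.333333 + 0.166667 + 0.1 + 0.066667 + 0.047619 + 0.035714 + 0.027778 + 0.022222 + 0.018182 + 0.015152 + 0.012821 + 0.010989 + 0.009524 + 0.008333 + 0.007353
     = 1.882353
Step 3: The full series sum_(k>=1) 2.0*1/(k(k+1)) converges (telescoping series sum 1/(k(k+1)) = 1; a constant multiple of a convergent series converges).
Step 4: Fix eps > 0. Since sum_k m(|f_k - f| > eps) < infinity, the Borel-Cantelli lemma gives
        m(limsup_k {|f_k - f| > eps}) = 0, i.e. for a.e. x, |f_k(x) - f(x)| <= eps for all large k.
        Applying this with eps = 1/j for j = 1, 2, ... and intersecting the countably many full-measure sets,
        for a.e. x we get limsup_k |f_k(x) - f(x)| <= 1/j for every j, hence f_k -> f almost everywhere.
Conclusion: series converges; Borel-Cantelli yields f_k -> f a.e.


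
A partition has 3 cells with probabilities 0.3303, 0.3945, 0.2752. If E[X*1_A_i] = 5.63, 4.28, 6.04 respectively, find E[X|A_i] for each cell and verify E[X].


For each cell A_i: E[X|A_i] = E[X*1_A_i] / P(A_i)
Step 1: E[X|A_1] = 5.63 / 0.3303 = 17.045111
Step 2: E[X|A_2] = 4.28 / 0.3945 = 10.849176
Step 3: E[X|A_3] = 6.04 / 0.2752 = 21.947674
Verification: E[X] = sum E[X*1_A_i] = 5.63 + 4.28 + 6.04 = 15.95


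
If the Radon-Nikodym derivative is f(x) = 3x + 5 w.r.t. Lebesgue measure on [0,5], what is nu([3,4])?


nu(A) = integral_A (dnu/dmu) dmu = integral_3^4 (3x + 5) dx
Step 1: Antiderivative F(x) = (3/2)x^2 + 5x
Step 2: F(4) = (3/2)*4^2 + 5*4 = 24 + 20 = 44
Step 3: F(3) = (3/2)*3^2 + 5*3 = 13.5 + 15 = 28.5
Step 4: nu([3,4]) = F(4) - F(3) = 44 - 28.5 = 15.5


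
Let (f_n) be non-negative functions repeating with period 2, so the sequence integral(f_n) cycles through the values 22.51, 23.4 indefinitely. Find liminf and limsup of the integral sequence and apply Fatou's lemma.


The sequence (integral(f_n)) is periodic with period 2, repeating the values 22.51, 23.4 indefinitely.
Step 1: For a periodic sequence, every tail (a_m, a_(m+1), ...) contains all 2 period values infinitely often.
Step 2: Hence inf of every tail = min of the period values = min(22.51, 23.4) = 22.51.
        liminf_n integral(f_n) = sup over m of (inf of tail from m) = 22.51.
Step 3: Similarly sup of every tail = max of the period values = 23.4.
        limsup_n integral(f_n) = 23.4.
Step 4: Fatou's lemma: integral(liminf_n f_n) <= liminf_n integral(f_n) = 22.51.
        So the integral of the pointwise liminf is at most 22.51.


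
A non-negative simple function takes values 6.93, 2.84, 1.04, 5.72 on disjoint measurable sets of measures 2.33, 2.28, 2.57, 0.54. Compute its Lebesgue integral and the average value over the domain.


Step 1: Integral = sum(value_i * measure_i)
= 6.93*2.33 + 2.84*2.28 + 1.04*2.57 + 5.72*0.54
= 16.1469 + 6.4752 + 2.6728 + 3.0888
= 28.3837
Step 2: Total measure of domain = 2.33 + 2.28 + 2.57 + 0.54 = 7.72
Step 3: Average value = 28.3837 / 7.72 = 3.676645


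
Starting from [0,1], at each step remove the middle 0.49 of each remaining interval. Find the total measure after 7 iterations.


Step 1: At each step, fraction remaining = 1 - 0.49 = 0.51
Step 2: After 7 steps, measure = (0.51)^7
Result = 0.008974


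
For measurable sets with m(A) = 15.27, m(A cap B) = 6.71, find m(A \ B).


m(A \ B) = m(A) - m(A n B)
= 15.27 - 6.71
= 8.56


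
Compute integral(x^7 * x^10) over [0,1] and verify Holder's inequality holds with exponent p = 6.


Step 1: Exact integral of f*g = integral(x^17, 0, 1) = 1/18
     = 0.055556
Step 2: Holder bound with p=6, q=1.2:
  ||f||_p = (integral x^42 dx)^(1/6) = (1/43)^(1/6) = 0.534263
  ||g||_q = (integral x^12 dx)^(1/1.2) = (1/13)^(1/1.2) = 0.117954
Step 3: Holder bound = ||f||_p * ||g||_q = 0.534263 * 0.117954 = 0.063019
Verification: 0.055556 <= 0.063019 (Holder holds)


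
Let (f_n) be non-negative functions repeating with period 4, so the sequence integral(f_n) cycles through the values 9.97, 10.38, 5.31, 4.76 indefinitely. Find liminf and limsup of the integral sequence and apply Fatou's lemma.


The sequence (integral(f_n)) is periodic with period 4, repeating the values 9.97, 10.38, 5.31, 4.76 indefinitely.
Step 1: For a periodic sequence, every tail (a_m, a_(m+1), ...) contains all 4 period values infinitely often.
Step 2: Hence inf of every tail = min of the period values = min(9.97, 10.38, 5.31, 4.76) = 4.76.
        liminf_n integral(f_n) = sup over m of (inf of tail from m) = 4.76.
Step 3: Similarly sup of every tail = max of the period values = 10.38.
        limsup_n integral(f_n) = 10.38.
Step 4: Fatou's lemma: integral(liminf_n f_n) <= liminf_n integral(f_n) = 4.76.
        So the integral of the pointwise liminf is at most 4.76.


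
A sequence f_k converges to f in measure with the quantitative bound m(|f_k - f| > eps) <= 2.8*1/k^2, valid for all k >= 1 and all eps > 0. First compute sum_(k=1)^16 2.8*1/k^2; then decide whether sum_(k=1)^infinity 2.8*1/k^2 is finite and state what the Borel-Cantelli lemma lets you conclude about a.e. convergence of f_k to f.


Step 1: List the terms 2.8*1/k^2 for k = 1 to 16:
  k=1: 2.8
  k=2: 0.7
  k=3: 0.311111
  k=4: 0.175
  k=5: 0.112
  k=6: 0.077778
  k=7: 0.057143
  k=8: 0.04375
  k=9: 0.034568
  k=10: 0.028
  k=11: 0.02314
  k=12: 0.019444
  k=13: 0.016568
  k=14: 0.014286
  k=15: 0.012444
  k=16: 0.010937
Step 2: Partial sum = 2.8 + 0.7 + 0.311111 + 0.175 + 0.112 + 0.077778 + 0.057143 + 0.04375 + 0.034568 + 0.028 + 0.02314 + 0.019444 + 0.016568 + 0.014286 + 0.012444 + 0.010937
     = 4.43617
Step 3: The full series sum_(k>=1) 2.8*1/k^2 converges (p-series with p = 2 > 1; a constant multiple of a convergent series converges).
Step 4: Fix eps > 0. Since sum_k m(|f_k - f| > eps) < infinity, the Borel-Cantelli lemma gives
        m(limsup_k {|f_k - f| > eps}) = 0, i.e. for a.e. x, |f_k(x) - f(x)| <= eps for all large k.
        Applying this with eps = 1/j for j = 1, 2, ... and intersecting the countably many full-measure sets,
        for a.e. x we get limsup_k |f_k(x) - f(x)| <= 1/j for every j, hence f_k -> f almost everywhere.
Conclusion: series converges; Borel-Cantelli yields f_k -> f a.e.


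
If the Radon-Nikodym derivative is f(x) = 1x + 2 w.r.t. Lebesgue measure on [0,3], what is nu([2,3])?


nu(A) = integral_A (dnu/dmu) dmu = integral_2^3 (1x + 2) dx
Step 1: Antiderivative F(x) = (1/2)x^2 + 2x
Step 2: F(3) = (1/2)*3^2 + 2*3 = 4.5 + 6 = 10.5
Step 3: F(2) = (1/2)*2^2 + 2*2 = 2 + 4 = 6
Step 4: nu([2,3]) = F(3) - F(2) = 10.5 - 6 = 4.5


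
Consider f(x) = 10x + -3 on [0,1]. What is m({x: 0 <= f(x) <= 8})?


f^(-1)([0, 8]) = {x : 0 <= 10x + -3 <= 8}
Solving: (0 - -3)/10 <= x <= (8 - -3)/10
= [0.3, 1.1]
Intersecting with [0,1]: [0.3, 1]
Measure = 1 - 0.3 = 0.7


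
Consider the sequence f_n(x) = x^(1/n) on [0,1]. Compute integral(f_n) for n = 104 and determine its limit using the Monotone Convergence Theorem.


At n = 104: f_104(x) = x^(1/104).
Step 1: integral(x^(1/104), 0, 1) = [x^(1/104+1) / (1/104+1)] from 0 to 1
     = 1 / (1/104 + 1) = 1 / ((104+1)/104) = 104/(104+1)
     = 104/105 = 0.990476
Step 2: As n -> infinity, f_n(x) = x^(1/n) -> 1 for x in (0,1], and f_n is increasing in n.
By MCT, lim_n integral(f_n) = integral(lim_n f_n) = integral(1, 0, 1) = 1.
Step 3: Verify convergence: 104/105 = 0.990476 -> 1


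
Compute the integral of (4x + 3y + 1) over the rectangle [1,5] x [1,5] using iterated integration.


By Fubini, integrate in x first, then y.
Step 1: Fix y, integrate over x in [1,5]:
  integral(4x + 3y + 1, x=1..5)
  = 4*(5^2 - 1^2)/2 + (3y + 1)*(5 - 1)
  = 48 + (3y + 1)*4
  = 48 + 12y + 4
  = 52 + 12y
Step 2: Integrate over y in [1,5]:
  integral(52 + 12y, y=1..5)
  = 52*4 + 12*(5^2 - 1^2)/2
  = 208 + 144
  = 352


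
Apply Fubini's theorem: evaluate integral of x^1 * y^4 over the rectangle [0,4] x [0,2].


By Fubini's theorem, the double integral factors as a product of single integrals:
Step 1: integral_0^4 x^1 dx = [x^2/2] from 0 to 4
     = 4^2/2 = 8
Step 2: integral_0^2 y^4 dy = [y^5/5] from 0 to 2
     = 2^5/5 = 6.4
Step 3: Double integral = 8 * 6.4 = 51.2


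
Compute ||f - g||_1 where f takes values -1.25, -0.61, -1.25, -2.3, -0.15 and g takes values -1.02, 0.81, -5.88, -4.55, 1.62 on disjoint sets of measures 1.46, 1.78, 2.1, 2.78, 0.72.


Step 1: Compute differences f_i - g_i:
  -1.25 - -1.02 = -0.23
  -0.61 - 0.81 = -1.42
  -1.25 - -5.88 = 4.63
  -2.3 - -4.55 = 2.25
  -0.15 - 1.62 = -1.77
Step 2: Compute |diff|^1 * measure for each set:
  |-0.23|^1 * 1.46 = 0.23 * 1.46 = 0.3358
  |-1.42|^1 * 1.78 = 1.42 * 1.78 = 2.5276
  |4.63|^1 * 2.1 = 4.63 * 2.1 = 9.723
  |2.25|^1 * 2.78 = 2.25 * 2.78 = 6.255
  |-1.77|^1 * 0.72 = 1.77 * 0.72 = 1.2744
Step 3: Sum = 20.1158
Step 4: ||f-g||_1 = (20.1158)^(1/1) = 20.1158


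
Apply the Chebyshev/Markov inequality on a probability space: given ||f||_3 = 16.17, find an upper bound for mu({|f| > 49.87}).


Chebyshev/Markov inequality: mu(|f| > eps) <= (||f||_p / eps)^p
Step 1: ||f||_3 / eps = 16.17 / 49.87 = 0.324243
Step 2: Raise to power p = 3:
  (0.324243)^3 = 0.034089
Step 3: Therefore mu(|f| > 49.87) <= 0.034089


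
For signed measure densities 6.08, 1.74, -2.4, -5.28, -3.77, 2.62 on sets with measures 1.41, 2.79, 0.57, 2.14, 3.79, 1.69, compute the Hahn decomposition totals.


Step 1: Compute signed measure on each set:
  Set 1: 6.08 * 1.41 = 8.5728
  Set 2: 1.74 * 2.79 = 4.8546
  Set 3: -2.4 * 0.57 = -1.368
  Set 4: -5.28 * 2.14 = -11.2992
  Set 5: -3.77 * 3.79 = -14.2883
  Set 6: 2.62 * 1.69 = 4.4278
Step 2: Total signed measure = (8.5728) + (4.8546) + (-1.368) + (-11.2992) + (-14.2883) + (4.4278)
     = -9.1003
Step 3: Positive part mu+(X) = sum of positive contributions = 17.8552
Step 4: Negative part mu-(X) = |sum of negative contributions| = 26.9555


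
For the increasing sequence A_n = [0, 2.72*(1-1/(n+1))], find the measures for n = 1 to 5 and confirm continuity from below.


By continuity of measure from below: if A_n increases to A, then m(A_n) -> m(A).
Here A = [0, 2.72], so m(A) = 2.72
Step 1: a_1 = 2.72*(1 - 1/2) = 1.36, m(A_1) = 1.36
Step 2: a_2 = 2.72*(1 - 1/3) = 1.8133, m(A_2) = 1.8133
Step 3: a_3 = 2.72*(1 - 1/4) = 2.04, m(A_3) = 2.04
Step 4: a_4 = 2.72*(1 - 1/5) = 2.176, m(A_4) = 2.176
Step 5: a_5 = 2.72*(1 - 1/6) = 2.2667, m(A_5) = 2.2667
Limit: m(A_n) -> m([0,2.72]) = 2.72


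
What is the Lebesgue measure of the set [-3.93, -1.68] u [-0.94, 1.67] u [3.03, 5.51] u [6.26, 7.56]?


For pairwise disjoint intervals, m(union) = sum of lengths.
= (-1.68 - -3.93) + (1.67 - -0.94) + (5.51 - 3.03) + (7.56 - 6.26)
= 2.25 + 2.61 + 2.48 + 1.3
= 8.64


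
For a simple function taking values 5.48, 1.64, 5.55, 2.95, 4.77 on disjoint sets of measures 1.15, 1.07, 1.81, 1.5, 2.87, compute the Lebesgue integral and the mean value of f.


Step 1: Integral = sum(value_i * measure_i)
= 5.48*1.15 + 1.64*1.07 + 5.55*1.81 + 2.95*1.5 + 4.77*2.87
= 6.302 + 1.7548 + 10.0455 + 4.425 + 13.6899
= 36.2172
Step 2: Total measure of domain = 1.15 + 1.07 + 1.81 + 1.5 + 2.87 = 8.4
Step 3: Average value = 36.2172 / 8.4 = 4.311571


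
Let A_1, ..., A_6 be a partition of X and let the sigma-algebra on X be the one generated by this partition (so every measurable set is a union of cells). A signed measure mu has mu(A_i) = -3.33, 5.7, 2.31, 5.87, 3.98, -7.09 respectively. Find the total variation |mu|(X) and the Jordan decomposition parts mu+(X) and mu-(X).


Step 1: Every measurable set is a union of atoms (the cells / points), so a Hahn decomposition is
  obtained by grouping atoms by sign: P = union of atoms with mu > 0, N = union of the remaining atoms.
  Atoms in P (indices): 2, 3, 4, 5;  atoms in N (indices): 1, 6
  Positive values: 5.7, 2.31, 5.87, 3.98
  Negative values: -3.33, -7.09
Step 2: mu+(X) = mu(P) = sum of positive atom values = 17.86
Step 3: mu-(X) = -mu(N) = sum of |negative atom values| = 10.42
Step 4: |mu|(X) = mu+(X) + mu-(X) = 17.86 + 10.42 = 28.28


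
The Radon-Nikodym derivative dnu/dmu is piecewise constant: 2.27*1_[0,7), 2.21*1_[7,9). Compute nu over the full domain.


Integrate each piece of the Radon-Nikodym derivative:
Step 1: integral_0^7 2.27 dx = 2.27*(7-0) = 2.27*7 = 15.89
Step 2: integral_7^9 2.21 dx = 2.21*(9-7) = 2.21*2 = 4.42
Total: 15.89 + 4.42 = 20.31


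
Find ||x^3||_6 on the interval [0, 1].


Step 1: ||f||_6 = (integral_0^1 |x^3|^6 dx)^(1/6)
     = (integral_0^1 x^18 dx)^(1/6)
Step 2: integral_0^1 x^18 dx = [x^19/(19)] from 0 to 1 = 1^19/19
     = 1/19 = 0.052632
Step 3: ||f||_6 = (0.052632)^(1/6) = 0.612173


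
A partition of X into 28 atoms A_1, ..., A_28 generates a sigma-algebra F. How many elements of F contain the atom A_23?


Each element of F is a union of some subset S of the 28 atoms.
The element contains A_23 iff A_23 is in S.
So we count subsets S of {A_1,...,A_28} with A_23 in S: choose freely among the other 27 atoms.
Count = 2^(28-1) = 2^27 = 134217728.


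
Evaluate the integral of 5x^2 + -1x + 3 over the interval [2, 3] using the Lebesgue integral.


The Lebesgue integral of a Riemann-integrable function agrees with the Riemann integral.
Antiderivative F(x) = (5/3)x^3 + (-1/2)x^2 + 3x
F(3) = (5/3)*3^3 + (-1/2)*3^2 + 3*3
     = (5/3)*27 + (-1/2)*9 + 3*3
     = 45 + -4.5 + 9
     = 49.5
F(2) = 17.333333
Integral = F(3) - F(2) = 49.5 - 17.333333 = 32.166667


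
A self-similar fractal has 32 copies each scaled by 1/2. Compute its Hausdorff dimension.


For a self-similar set with N copies scaled by 1/r:
dim_H = log(N)/log(r) = log(32)/log(2)
= 3.465736/0.693147
= 5


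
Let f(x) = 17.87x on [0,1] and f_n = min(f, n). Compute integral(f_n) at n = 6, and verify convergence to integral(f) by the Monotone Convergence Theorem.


f(x) = 17.87x on [0,1]; f_n(x) = min(17.87x, n). At n = 6:
Step 1: f(x) reaches 6 at x = 6/17.87 = 0.335758
Step 2: integral(f_6) = integral(17.87x, 0, 0.335758) + integral(6, 0.335758, 1)
       = 17.87*0.335758^2/2 + 6*(1 - 0.335758)
       = 1.007275 + 3.98545
       = 4.992725
Step 3: As n -> infinity, f_n increases to f, so by MCT integral(f_n) -> integral(f) = 17.87/2 = 8.935.
Convergence: integral(f_6) = 4.992725 -> 8.935 as n -> infinity


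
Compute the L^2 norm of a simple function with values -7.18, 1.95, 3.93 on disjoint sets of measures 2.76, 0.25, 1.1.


Step 1: Compute |f_i|^2 for each value:
  |-7.18|^2 = 51.5524
  |1.95|^2 = 3.8025
  |3.93|^2 = 15.4449
Step 2: Multiply by measures and sum:
  51.5524 * 2.76 = 142.284624
  3.8025 * 0.25 = 0.950625
  15.4449 * 1.1 = 16.98939
Sum = 142.284624 + 0.950625 + 16.98939 = 160.224639
Step 3: Take the p-th root:
||f||_2 = (160.224639)^(1/2) = 12.657987


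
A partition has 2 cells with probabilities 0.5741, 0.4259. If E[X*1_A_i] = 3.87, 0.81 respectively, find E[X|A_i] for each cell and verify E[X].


For each cell A_i: E[X|A_i] = E[X*1_A_i] / P(A_i)
Step 1: E[X|A_1] = 3.87 / 0.5741 = 6.740986
Step 2: E[X|A_2] = 0.81 / 0.4259 = 1.901855
Verification: E[X] = sum E[X*1_A_i] = 3.87 + 0.81 = 4.68


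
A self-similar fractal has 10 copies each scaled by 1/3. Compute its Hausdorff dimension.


For a self-similar set with N copies scaled by 1/r:
dim_H = log(N)/log(r) = log(10)/log(3)
= 2.302585/1.098612
= 2.095903


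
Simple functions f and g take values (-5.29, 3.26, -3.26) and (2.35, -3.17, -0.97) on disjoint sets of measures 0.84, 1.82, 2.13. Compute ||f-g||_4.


Step 1: Compute differences f_i - g_i:
  -5.29 - 2.35 = -7.64
  3.26 - -3.17 = 6.43
  -3.26 - -0.97 = -2.29
Step 2: Compute |diff|^4 * measure for each set:
  |-7.64|^4 * 0.84 = 3407.010204 * 0.84 = 2861.888571
  |6.43|^4 * 1.82 = 1709.400756 * 1.82 = 3111.109376
  |-2.29|^4 * 2.13 = 27.500585 * 2.13 = 58.576246
Step 3: Sum = 6031.574193
Step 4: ||f-g||_4 = (6031.574193)^(1/4) = 8.812673


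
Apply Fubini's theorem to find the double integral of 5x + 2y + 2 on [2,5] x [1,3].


By Fubini, integrate in x first, then y.
Step 1: Fix y, integrate over x in [2,5]:
  integral(5x + 2y + 2, x=2..5)
  = 5*(5^2 - 2^2)/2 + (2y + 2)*(5 - 2)
  = 52.5 + (2y + 2)*3
  = 52.5 + 6y + 6
  = 58.5 + 6y
Step 2: Integrate over y in [1,3]:
  integral(58.5 + 6y, y=1..3)
  = 58.5*2 + 6*(3^2 - 1^2)/2
  = 117 + 24
  = 141


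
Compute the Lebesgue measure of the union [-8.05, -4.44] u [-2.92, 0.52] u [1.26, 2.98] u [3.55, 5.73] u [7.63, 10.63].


For pairwise disjoint intervals, m(union) = sum of lengths.
= (-4.44 - -8.05) + (0.52 - -2.92) + (2.98 - 1.26) + (5.73 - 3.55) + (10.63 - 7.63)
= 3.61 + 3.44 + 1.72 + 2.18 + 3
= 13.95


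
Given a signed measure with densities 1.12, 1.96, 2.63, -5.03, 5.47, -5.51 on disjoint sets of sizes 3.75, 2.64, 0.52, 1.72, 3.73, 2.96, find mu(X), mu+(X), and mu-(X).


Step 1: Compute signed measure on each set:
  Set 1: 1.12 * 3.75 = 4.2
  Set 2: 1.96 * 2.64 = 5.1744
  Set 3: 2.63 * 0.52 = 1.3676
  Set 4: -5.03 * 1.72 = -8.6516
  Set 5: 5.47 * 3.73 = 20.4031
  Set 6: -5.51 * 2.96 = -16.3096
Step 2: Total signed measure = (4.2) + (5.1744) + (1.3676) + (-8.6516) + (20.4031) + (-16.3096)
     = 6.1839
Step 3: Positive part mu+(X) = sum of positive contributions = 31.1451
Step 4: Negative part mu-(X) = |sum of negative contributions| = 24.9612


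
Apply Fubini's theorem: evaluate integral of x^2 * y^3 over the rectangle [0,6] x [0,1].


By Fubini's theorem, the double integral factors as a product of single integrals:
Step 1: integral_0^6 x^2 dx = [x^3/3] from 0 to 6
     = 6^3/3 = 72
Step 2: integral_0^1 y^3 dy = [y^4/4] from 0 to 1
     = 1^4/4 = 0.25
Step 3: Double integral = 72 * 0.25 = 18


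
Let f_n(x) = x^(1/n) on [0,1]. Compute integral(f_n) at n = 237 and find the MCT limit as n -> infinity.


At n = 237: f_237(x) = x^(1/237).
Step 1: integral(x^(1/237), 0, 1) = [x^(1/237+1) / (1/237+1)] from 0 to 1
     = 1 / (1/237 + 1) = 1 / ((237+1)/237) = 237/(237+1)
     = 237/238 = 0.995798
Step 2: As n -> infinity, f_n(x) = x^(1/n) -> 1 for x in (0,1], and f_n is increasing in n.
By MCT, lim_n integral(f_n) = integral(lim_n f_n) = integral(1, 0, 1) = 1.
Step 3: Verify convergence: 237/238 = 0.995798 -> 1


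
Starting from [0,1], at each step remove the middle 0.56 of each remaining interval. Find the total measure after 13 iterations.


Step 1: At each step, fraction remaining = 1 - 0.56 = 0.44
Step 2: After 13 steps, measure = (0.44)^13
Result = 2.316780e-05


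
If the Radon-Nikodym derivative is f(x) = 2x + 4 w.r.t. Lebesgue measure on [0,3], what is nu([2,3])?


nu(A) = integral_A (dnu/dmu) dmu = integral_2^3 (2x + 4) dx
Step 1: Antiderivative F(x) = (2/2)x^2 + 4x
Step 2: F(3) = (2/2)*3^2 + 4*3 = 9 + 12 = 21
Step 3: F(2) = (2/2)*2^2 + 4*2 = 4 + 8 = 12
Step 4: nu([2,3]) = F(3) - F(2) = 21 - 12 = 9


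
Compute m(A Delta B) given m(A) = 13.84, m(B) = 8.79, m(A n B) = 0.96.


m(A Delta B) = m(A) + m(B) - 2*m(A n B)
= 13.84 + 8.79 - 2*0.96
= 13.84 + 8.79 - 1.92
= 20.71


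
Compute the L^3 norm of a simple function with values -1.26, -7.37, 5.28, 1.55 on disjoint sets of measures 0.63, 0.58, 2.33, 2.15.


Step 1: Compute |f_i|^3 for each value:
  |-1.26|^3 = 2.000376
  |-7.37|^3 = 400.315553
  |5.28|^3 = 147.197952
  |1.55|^3 = 3.723875
Step 2: Multiply by measures and sum:
  2.000376 * 0.63 = 1.260237
  400.315553 * 0.58 = 232.183021
  147.197952 * 2.33 = 342.971228
  3.723875 * 2.15 = 8.006331
Sum = 1.260237 + 232.183021 + 342.971228 + 8.006331 = 584.420817
Step 3: Take the p-th root:
||f||_3 = (584.420817)^(1/3) = 8.360686
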